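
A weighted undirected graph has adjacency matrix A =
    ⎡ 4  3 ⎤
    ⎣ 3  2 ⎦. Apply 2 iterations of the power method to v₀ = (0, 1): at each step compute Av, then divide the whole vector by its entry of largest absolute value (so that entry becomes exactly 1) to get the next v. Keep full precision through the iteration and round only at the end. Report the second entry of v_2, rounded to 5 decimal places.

Av0 = (3.000000, 2.000000); divide by 3.000000 → v1 = (1.000000, 0.666667)
Av1 = (6.000000, 4.333333); divide by 6.000000 → v2 = (1.000000, 0.722222)
Requested entry of v2: 13/18 = 0.72222

0.72222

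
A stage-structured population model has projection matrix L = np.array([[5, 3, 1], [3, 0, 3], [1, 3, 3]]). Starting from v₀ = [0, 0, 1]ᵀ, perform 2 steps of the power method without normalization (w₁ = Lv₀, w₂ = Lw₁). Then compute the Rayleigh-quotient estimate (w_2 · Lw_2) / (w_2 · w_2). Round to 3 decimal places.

λ ≈ 7.262

w1 = Lv₀ = (5·0 + 3·0 + 1·1; 3·0 + 0·0 + 3·1; 1·0 + 3·0 + 3·1) = (1, 3, 3)
w2 = Lw1 = (5·1 + 3·3 + 1·3; 3·1 + 0·3 + 3·3; 1·1 + 3·3 + 3·3) = (17, 12, 19)
Lw2 = (140, 108, 110)
w2·Lw2 = 17·140 + 12·108 + 19·110 = 5766; w2·w2 = 17·17 + 12·12 + 19·19 = 794
λ ≈ 5766/794 = 7.262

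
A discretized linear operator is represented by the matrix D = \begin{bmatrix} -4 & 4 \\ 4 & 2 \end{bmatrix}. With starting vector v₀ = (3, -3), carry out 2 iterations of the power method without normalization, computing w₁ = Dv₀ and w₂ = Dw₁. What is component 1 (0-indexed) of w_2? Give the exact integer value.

w1 = Dv₀ = (-24, 6)
w2 = Dw1 = (120, -84)
The requested component of w2 is -84.

-84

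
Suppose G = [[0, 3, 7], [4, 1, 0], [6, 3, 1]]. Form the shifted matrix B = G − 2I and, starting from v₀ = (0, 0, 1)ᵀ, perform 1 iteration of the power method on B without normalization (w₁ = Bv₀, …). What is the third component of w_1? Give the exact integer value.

B = G − 2I has rows (-2, 3, 7); (4, -1, 0); (6, 3, -1)
w1 = Bv₀ = ((-2)·0 + 3·0 + 7·1; 4·0 + (-1)·0 + 0·1; 6·0 + 3·0 + (-1)·1) = (7, 0, -1)
Requested component of w1: -1

-1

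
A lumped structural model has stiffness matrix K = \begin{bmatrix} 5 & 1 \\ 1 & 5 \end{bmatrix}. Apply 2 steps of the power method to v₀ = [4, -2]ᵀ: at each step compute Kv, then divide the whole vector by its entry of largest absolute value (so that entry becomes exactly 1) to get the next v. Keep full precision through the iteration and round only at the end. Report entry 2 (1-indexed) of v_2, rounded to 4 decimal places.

-0.1429

Kv0 = (18.00000, -6.00000); divide by 18.00000 → v1 = (1.00000, -0.33333)
Kv1 = (4.66667, -0.66667); divide by 4.66667 → v2 = (1.00000, -0.14286)
Requested entry of v2: -12/84 = -0.1429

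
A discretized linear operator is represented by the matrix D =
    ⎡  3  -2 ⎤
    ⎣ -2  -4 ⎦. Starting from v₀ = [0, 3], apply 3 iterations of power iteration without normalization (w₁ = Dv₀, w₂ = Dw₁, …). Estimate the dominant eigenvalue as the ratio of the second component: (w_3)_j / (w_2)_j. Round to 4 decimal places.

w1 = Dv₀ = (3·0 + (-2)·3; (-2)·0 + (-4)·3) = (-6, -12)
w2 = Dw1 = (3·(-6) + (-2)·(-12); (-2)·(-6) + (-4)·(-12)) = (6, 60)
w3 = Dw2 = (-102, -252)
Ratio at component: -252 / 60 = -4.2000

-4.2000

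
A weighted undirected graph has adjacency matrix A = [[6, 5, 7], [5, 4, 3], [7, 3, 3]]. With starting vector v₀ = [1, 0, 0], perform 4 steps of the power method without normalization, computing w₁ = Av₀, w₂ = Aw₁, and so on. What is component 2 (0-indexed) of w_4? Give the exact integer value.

w1 = Av₀ = (6·1 + 5·0 + 7·0; 5·1 + 4·0 + 3·0; 7·1 + 3·0 + 3·0) = (6, 5, 7)
w2 = Aw1 = (6·6 + 5·5 + 7·7; 5·6 + 4·5 + 3·7; 7·6 + 3·5 + 3·7) = (110, 71, 78)
w3 = Aw2 = (1561, 1068, 1217)
w4 = Aw3 = (23225, 15728, 17782)
The requested component of w4 is 17782.

17782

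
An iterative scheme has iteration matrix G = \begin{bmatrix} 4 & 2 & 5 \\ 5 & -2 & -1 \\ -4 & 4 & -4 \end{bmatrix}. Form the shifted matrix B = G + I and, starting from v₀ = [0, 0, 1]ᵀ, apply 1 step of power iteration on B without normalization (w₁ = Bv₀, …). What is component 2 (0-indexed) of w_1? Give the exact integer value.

-3

B = G + I has rows (5, 2, 5); (5, -1, -1); (-4, 4, -3)
w1 = Bv₀ = (5·0 + 2·0 + 5·1; 5·0 + (-1)·0 + (-1)·1; (-4)·0 + 4·0 + (-3)·1) = (5, -1, -3)
Requested component of w1: -3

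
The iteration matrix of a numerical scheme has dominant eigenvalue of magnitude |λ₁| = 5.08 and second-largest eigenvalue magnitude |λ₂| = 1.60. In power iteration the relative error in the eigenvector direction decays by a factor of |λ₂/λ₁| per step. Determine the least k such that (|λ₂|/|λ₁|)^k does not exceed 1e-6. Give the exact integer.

12

|λ₂/λ₁| = 1.60/5.08 = 0.31496
Need k ≥ ln(1e-6) / ln(0.31496) = -13.8155 / -1.1553 ≈ 11.958
Smallest integer k satisfying the bound: 12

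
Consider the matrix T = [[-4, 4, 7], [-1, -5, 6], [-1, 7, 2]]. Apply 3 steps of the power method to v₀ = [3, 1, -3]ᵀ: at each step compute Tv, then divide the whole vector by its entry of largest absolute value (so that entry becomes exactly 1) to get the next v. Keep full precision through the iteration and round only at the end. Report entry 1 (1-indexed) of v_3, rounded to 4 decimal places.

0.3003

Tv0 = (-29.00000, -26.00000, -2.00000); divide by -29.00000 → v1 = (1.00000, 0.89655, 0.06897)
Tv1 = (0.06897, -5.06897, 5.41379); divide by 5.41379 → v2 = (0.01274, -0.93631, 1.00000)
Tv2 = (3.20382, 10.66879, -4.56688); divide by 10.66879 → v3 = (0.30030, 1.00000, -0.42806)
Requested entry of v3: -503/-1675 = 0.3003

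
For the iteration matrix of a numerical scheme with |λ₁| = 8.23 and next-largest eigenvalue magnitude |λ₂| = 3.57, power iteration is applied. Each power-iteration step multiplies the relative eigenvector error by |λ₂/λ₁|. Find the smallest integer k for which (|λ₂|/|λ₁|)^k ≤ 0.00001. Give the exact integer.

14

|λ₂/λ₁| = 3.57/8.23 = 0.43378
Need k ≥ ln(0.00001) / ln(0.43378) = -11.5129 / -0.8352 ≈ 13.784
Smallest integer k satisfying the bound: 14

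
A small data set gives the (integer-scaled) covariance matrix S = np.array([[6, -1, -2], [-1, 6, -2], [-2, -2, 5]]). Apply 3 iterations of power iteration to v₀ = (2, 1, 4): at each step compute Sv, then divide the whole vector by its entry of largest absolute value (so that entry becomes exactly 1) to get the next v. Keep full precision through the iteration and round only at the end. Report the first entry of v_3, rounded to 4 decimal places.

Sv0 = (3.00000, -4.00000, 14.00000); divide by 14.00000 → v1 = (0.21429, -0.28571, 1.00000)
Sv1 = (-0.42857, -3.92857, 5.14286); divide by 5.14286 → v2 = (-0.08333, -0.76389, 1.00000)
Sv2 = (-1.73611, -6.50000, 6.69444); divide by 6.69444 → v3 = (-0.25934, -0.97095, 1.00000)
Requested entry of v3: -125/482 = -0.2593

-0.2593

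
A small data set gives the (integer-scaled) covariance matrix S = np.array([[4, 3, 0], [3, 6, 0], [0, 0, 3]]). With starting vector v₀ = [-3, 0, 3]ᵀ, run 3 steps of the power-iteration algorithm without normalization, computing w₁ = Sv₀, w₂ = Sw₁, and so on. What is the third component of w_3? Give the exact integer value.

81

w1 = Sv₀ = (4·(-3) + 3·0 + 0·3; 3·(-3) + 6·0 + 0·3; 0·(-3) + 0·0 + 3·3) = (-12, -9, 9)
w2 = Sw1 = (4·(-12) + 3·(-9) + 0·9; 3·(-12) + 6·(-9) + 0·9; 0·(-12) + 0·(-9) + 3·9) = (-75, -90, 27)
w3 = Sw2 = (-570, -765, 81)
The requested component of w3 is 81.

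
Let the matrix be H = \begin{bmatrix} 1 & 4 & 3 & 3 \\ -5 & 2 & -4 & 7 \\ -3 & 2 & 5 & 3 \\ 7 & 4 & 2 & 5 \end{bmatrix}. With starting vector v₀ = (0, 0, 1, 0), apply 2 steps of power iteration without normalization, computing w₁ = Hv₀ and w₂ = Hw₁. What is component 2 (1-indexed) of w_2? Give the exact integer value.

-29

w1 = Hv₀ = (1·0 + 4·0 + 3·1 + 3·0; (-5)·0 + 2·0 + (-4)·1 + 7·0; (-3)·0 + 2·0 + 5·1 + 3·0; 7·0 + 4·0 + 2·1 + 5·0) = (3, -4, 5, 2)
w2 = Hw1 = (1·3 + 4·(-4) + 3·5 + 3·2; (-5)·3 + 2·(-4) + (-4)·5 + 7·2; (-3)·3 + 2·(-4) + 5·5 + 3·2; 7·3 + 4·(-4) + 2·5 + 5·2) = (8, -29, 14, 25)
The requested component of w2 is -29.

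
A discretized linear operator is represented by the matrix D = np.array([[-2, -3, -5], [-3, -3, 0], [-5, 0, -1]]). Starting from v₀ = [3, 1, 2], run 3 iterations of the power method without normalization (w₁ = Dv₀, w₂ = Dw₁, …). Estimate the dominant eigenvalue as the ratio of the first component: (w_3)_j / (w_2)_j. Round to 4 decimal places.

w1 = Dv₀ = (-19, -12, -17)
w2 = Dw1 = (159, 93, 112)
w3 = Dw2 = (-1157, -756, -907)
Ratio at component: -1157 / 159 = -7.2767

-7.2767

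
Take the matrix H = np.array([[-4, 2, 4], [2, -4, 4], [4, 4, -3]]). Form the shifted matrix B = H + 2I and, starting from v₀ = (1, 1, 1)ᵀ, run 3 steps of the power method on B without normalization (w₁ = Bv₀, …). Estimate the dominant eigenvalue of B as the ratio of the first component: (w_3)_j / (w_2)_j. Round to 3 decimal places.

μ ≈ 3.571

B = H + 2I has rows (-2, 2, 4); (2, -2, 4); (4, 4, -1)
w1 = Bv₀ = (4, 4, 7)
w2 = Bw1 = (28, 28, 25)
w3 = Bw2 = (100, 100, 199)
Ratio: 100/28 = 3.571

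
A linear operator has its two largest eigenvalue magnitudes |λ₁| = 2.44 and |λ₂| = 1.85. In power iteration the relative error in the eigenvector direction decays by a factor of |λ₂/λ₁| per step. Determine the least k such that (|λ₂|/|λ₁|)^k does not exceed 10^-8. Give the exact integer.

67

|λ₂/λ₁| = 1.85/2.44 = 0.75820
Need k ≥ ln(10^-8) / ln(0.75820) = -18.4207 / -0.2768 ≈ 66.546
Smallest integer k satisfying the bound: 67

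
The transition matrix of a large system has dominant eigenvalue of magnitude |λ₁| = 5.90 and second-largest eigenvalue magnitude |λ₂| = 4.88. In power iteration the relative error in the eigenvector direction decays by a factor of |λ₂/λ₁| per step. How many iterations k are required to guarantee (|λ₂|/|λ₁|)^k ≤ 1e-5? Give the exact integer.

|λ₂/λ₁| = 4.88/5.90 = 0.82712
Need k ≥ ln(1e-5) / ln(0.82712) = -11.5129 / -0.1898 ≈ 60.656
Smallest integer k satisfying the bound: 61

61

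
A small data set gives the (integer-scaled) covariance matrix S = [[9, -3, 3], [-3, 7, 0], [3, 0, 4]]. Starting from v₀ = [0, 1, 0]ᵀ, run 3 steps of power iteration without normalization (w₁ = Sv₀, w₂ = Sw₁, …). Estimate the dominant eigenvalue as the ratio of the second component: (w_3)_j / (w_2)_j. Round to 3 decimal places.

w1 = Sv₀ = (9·0 + (-3)·1 + 3·0; (-3)·0 + 7·1 + 0·0; 3·0 + 0·1 + 4·0) = (-3, 7, 0)
w2 = Sw1 = (9·(-3) + (-3)·7 + 3·0; (-3)·(-3) + 7·7 + 0·0; 3·(-3) + 0·7 + 4·0) = (-48, 58, -9)
w3 = Sw2 = (-633, 550, -180)
Ratio at component: 550 / 58 = 9.483

λ ≈ 9.483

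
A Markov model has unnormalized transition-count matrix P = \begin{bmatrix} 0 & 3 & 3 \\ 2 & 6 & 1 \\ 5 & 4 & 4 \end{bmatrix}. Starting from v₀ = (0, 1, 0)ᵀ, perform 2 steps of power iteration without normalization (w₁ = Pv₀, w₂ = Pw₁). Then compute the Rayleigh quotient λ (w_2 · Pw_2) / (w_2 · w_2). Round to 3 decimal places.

w1 = Pv₀ = (0·0 + 3·1 + 3·0; 2·0 + 6·1 + 1·0; 5·0 + 4·1 + 4·0) = (3, 6, 4)
w2 = Pw1 = (0·3 + 3·6 + 3·4; 2·3 + 6·6 + 1·4; 5·3 + 4·6 + 4·4) = (30, 46, 55)
Pw2 = (303, 391, 554)
w2·Pw2 = 30·303 + 46·391 + 55·554 = 57546; w2·w2 = 30·30 + 46·46 + 55·55 = 6041
λ ≈ 57546/6041 = 9.526

λ ≈ 9.526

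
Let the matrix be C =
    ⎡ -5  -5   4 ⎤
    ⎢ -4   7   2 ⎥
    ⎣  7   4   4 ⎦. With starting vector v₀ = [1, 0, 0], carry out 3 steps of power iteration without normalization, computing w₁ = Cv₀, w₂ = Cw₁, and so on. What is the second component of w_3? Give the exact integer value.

w1 = Cv₀ = (-5, -4, 7)
w2 = Cw1 = (73, 6, -23)
w3 = Cw2 = (-487, -296, 443)
The requested component of w3 is -296.

-296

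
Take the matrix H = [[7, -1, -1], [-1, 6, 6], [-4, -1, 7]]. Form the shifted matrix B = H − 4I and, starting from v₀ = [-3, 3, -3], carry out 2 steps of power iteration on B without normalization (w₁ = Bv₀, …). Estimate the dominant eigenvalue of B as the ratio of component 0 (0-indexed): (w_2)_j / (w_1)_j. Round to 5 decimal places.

2.00000

B = H − 4I has rows (3, -1, -1); (-1, 2, 6); (-4, -1, 3)
w1 = Bv₀ = (3·(-3) + (-1)·3 + (-1)·(-3); (-1)·(-3) + 2·3 + 6·(-3); (-4)·(-3) + (-1)·3 + 3·(-3)) = (-9, -9, 0)
w2 = Bw1 = (3·(-9) + (-1)·(-9) + (-1)·0; (-1)·(-9) + 2·(-9) + 6·0; (-4)·(-9) + (-1)·(-9) + 3·0) = (-18, -9, 45)
Ratio: -18/-9 = 2.00000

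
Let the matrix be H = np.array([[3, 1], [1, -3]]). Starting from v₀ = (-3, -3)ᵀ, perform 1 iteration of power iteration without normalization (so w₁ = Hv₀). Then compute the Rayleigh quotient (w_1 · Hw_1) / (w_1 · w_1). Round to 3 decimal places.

λ ≈ 1.000

w1 = Hv₀ = (-12, 6)
Hw1 = (-30, -30)
w1·Hw1 = (-12)·(-30) + 6·(-30) = 180; w1·w1 = (-12)·(-12) + 6·6 = 180
λ ≈ 180/180 = 1.000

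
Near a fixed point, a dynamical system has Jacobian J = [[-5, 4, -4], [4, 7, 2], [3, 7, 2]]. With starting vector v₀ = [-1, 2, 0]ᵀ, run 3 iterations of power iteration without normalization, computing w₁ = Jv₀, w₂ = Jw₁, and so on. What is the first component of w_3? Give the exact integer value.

w1 = Jv₀ = (13, 10, 11)
w2 = Jw1 = (-69, 144, 131)
w3 = Jw2 = (397, 994, 1063)
The requested component of w3 is 397.

397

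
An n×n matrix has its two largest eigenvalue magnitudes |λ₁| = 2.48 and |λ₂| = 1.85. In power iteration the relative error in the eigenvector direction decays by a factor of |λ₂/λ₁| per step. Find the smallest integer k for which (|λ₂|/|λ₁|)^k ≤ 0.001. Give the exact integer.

24

|λ₂/λ₁| = 1.85/2.48 = 0.74597
Need k ≥ ln(0.001) / ln(0.74597) = -6.9078 / -0.2931 ≈ 23.570
Smallest integer k satisfying the bound: 24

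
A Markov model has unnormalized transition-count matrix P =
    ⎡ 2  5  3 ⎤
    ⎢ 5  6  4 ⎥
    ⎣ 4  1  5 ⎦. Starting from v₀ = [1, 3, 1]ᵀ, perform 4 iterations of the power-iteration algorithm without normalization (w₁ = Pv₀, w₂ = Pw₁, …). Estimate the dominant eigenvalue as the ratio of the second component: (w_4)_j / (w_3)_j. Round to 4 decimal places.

11.6715

w1 = Pv₀ = (2·1 + 5·3 + 3·1; 5·1 + 6·3 + 4·1; 4·1 + 1·3 + 5·1) = (20, 27, 12)
w2 = Pw1 = (2·20 + 5·27 + 3·12; 5·20 + 6·27 + 4·12; 4·20 + 1·27 + 5·12) = (211, 310, 167)
w3 = Pw2 = (2473, 3583, 1989)
w4 = Pw3 = (28828, 41819, 23420)
Ratio at component: 41819 / 3583 = 11.6715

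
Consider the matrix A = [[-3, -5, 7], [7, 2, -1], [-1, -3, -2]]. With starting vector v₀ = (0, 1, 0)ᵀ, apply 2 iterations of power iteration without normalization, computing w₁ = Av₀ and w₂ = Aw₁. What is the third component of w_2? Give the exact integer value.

5

w1 = Av₀ = ((-3)·0 + (-5)·1 + 7·0; 7·0 + 2·1 + (-1)·0; (-1)·0 + (-3)·1 + (-2)·0) = (-5, 2, -3)
w2 = Aw1 = ((-3)·(-5) + (-5)·2 + 7·(-3); 7·(-5) + 2·2 + (-1)·(-3); (-1)·(-5) + (-3)·2 + (-2)·(-3)) = (-16, -28, 5)
The requested component of w2 is 5.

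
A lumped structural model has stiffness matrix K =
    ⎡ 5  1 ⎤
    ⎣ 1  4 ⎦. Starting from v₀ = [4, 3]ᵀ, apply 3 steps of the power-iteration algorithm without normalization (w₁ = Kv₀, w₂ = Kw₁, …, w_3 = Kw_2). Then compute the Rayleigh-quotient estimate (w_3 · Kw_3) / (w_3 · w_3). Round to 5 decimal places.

w1 = Kv₀ = (23, 16)
w2 = Kw1 = (131, 87)
w3 = Kw2 = (742, 479)
Kw3 = (4189, 2658)
w3·Kw3 = 742·4189 + 479·2658 = 4381420; w3·w3 = 742·742 + 479·479 = 780005
λ ≈ 4381420/780005 = 5.61717

λ ≈ 5.61717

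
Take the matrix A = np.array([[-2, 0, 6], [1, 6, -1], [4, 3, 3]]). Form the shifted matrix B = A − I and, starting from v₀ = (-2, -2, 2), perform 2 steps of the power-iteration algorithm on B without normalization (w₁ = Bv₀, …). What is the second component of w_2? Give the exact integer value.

B = A − I has rows (-3, 0, 6); (1, 5, -1); (4, 3, 2)
w1 = Bv₀ = ((-3)·(-2) + 0·(-2) + 6·2; 1·(-2) + 5·(-2) + (-1)·2; 4·(-2) + 3·(-2) + 2·2) = (18, -14, -10)
w2 = Bw1 = ((-3)·18 + 0·(-14) + 6·(-10); 1·18 + 5·(-14) + (-1)·(-10); 4·18 + 3·(-14) + 2·(-10)) = (-114, -42, 10)
Requested component of w2: -42

-42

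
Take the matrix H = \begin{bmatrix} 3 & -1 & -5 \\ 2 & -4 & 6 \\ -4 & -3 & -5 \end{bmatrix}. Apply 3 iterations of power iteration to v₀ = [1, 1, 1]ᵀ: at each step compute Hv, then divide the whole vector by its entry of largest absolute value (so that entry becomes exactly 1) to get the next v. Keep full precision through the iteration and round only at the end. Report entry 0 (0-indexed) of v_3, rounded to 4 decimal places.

Hv0 = (-3.00000, 4.00000, -12.00000); divide by -12.00000 → v1 = (0.25000, -0.33333, 1.00000)
Hv1 = (-3.91667, 7.83333, -5.00000); divide by 7.83333 → v2 = (-0.50000, 1.00000, -0.63830)
Hv2 = (0.69149, -8.82979, 2.19149); divide by -8.82979 → v3 = (-0.07831, 1.00000, -0.24819)
Requested entry of v3: -65/830 = -0.0783

-0.0783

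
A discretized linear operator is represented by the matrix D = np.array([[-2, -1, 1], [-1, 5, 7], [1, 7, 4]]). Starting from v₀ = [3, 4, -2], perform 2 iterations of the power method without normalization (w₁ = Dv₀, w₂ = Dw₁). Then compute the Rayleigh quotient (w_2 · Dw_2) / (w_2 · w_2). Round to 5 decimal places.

w1 = Dv₀ = ((-2)·3 + (-1)·4 + 1·(-2); (-1)·3 + 5·4 + 7·(-2); 1·3 + 7·4 + 4·(-2)) = (-12, 3, 23)
w2 = Dw1 = ((-2)·(-12) + (-1)·3 + 1·23; (-1)·(-12) + 5·3 + 7·23; 1·(-12) + 7·3 + 4·23) = (44, 188, 101)
Dw2 = (-175, 1603, 1764)
w2·Dw2 = 44·(-175) + 188·1603 + 101·1764 = 471828; w2·w2 = 44·44 + 188·188 + 101·101 = 47481
λ ≈ 471828/47481 = 9.93720

λ ≈ 9.93720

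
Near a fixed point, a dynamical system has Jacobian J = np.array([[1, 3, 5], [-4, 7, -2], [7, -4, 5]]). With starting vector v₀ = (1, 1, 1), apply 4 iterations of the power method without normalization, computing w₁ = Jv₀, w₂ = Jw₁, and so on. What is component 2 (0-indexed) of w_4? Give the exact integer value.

10963

w1 = Jv₀ = (1·1 + 3·1 + 5·1; (-4)·1 + 7·1 + (-2)·1; 7·1 + (-4)·1 + 5·1) = (9, 1, 8)
w2 = Jw1 = (1·9 + 3·1 + 5·8; (-4)·9 + 7·1 + (-2)·8; 7·9 + (-4)·1 + 5·8) = (52, -45, 99)
w3 = Jw2 = (412, -721, 1039)
w4 = Jw3 = (3444, -8773, 10963)
The requested component of w4 is 10963.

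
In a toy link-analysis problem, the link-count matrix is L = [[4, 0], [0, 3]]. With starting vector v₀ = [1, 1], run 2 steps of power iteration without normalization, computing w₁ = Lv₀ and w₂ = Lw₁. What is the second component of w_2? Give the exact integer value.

9

w1 = Lv₀ = (4, 3)
w2 = Lw1 = (16, 9)
The requested component of w2 is 9.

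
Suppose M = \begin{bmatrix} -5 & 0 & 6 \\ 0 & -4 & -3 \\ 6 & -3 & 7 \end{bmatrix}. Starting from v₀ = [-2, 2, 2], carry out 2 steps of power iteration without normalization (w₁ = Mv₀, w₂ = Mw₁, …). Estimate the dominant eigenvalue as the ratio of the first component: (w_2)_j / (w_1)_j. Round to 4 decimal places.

w1 = Mv₀ = ((-5)·(-2) + 0·2 + 6·2; 0·(-2) + (-4)·2 + (-3)·2; 6·(-2) + (-3)·2 + 7·2) = (22, -14, -4)
w2 = Mw1 = ((-5)·22 + 0·(-14) + 6·(-4); 0·22 + (-4)·(-14) + (-3)·(-4); 6·22 + (-3)·(-14) + 7·(-4)) = (-134, 68, 146)
Ratio at component: -134 / 22 = -6.0909

-6.0909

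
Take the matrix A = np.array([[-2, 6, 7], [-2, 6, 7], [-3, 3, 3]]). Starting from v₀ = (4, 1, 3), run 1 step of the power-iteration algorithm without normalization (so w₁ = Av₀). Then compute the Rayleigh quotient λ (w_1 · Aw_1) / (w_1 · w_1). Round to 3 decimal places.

w1 = Av₀ = ((-2)·4 + 6·1 + 7·3; (-2)·4 + 6·1 + 7·3; (-3)·4 + 3·1 + 3·3) = (19, 19, 0)
Aw1 = (76, 76, 0)
w1·Aw1 = 19·76 + 19·76 + 0·0 = 2888; w1·w1 = 19·19 + 19·19 + 0·0 = 722
λ ≈ 2888/722 = 4.000

λ ≈ 4.000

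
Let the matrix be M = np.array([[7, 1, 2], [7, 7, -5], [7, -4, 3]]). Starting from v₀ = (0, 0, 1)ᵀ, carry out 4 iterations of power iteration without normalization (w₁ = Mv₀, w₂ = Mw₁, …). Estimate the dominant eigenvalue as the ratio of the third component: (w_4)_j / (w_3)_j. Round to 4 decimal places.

w1 = Mv₀ = (2, -5, 3)
w2 = Mw1 = (15, -36, 43)
w3 = Mw2 = (155, -362, 378)
w4 = Mw3 = (1479, -3339, 3667)
Ratio at component: 3667 / 378 = 9.7011

λ ≈ 9.7011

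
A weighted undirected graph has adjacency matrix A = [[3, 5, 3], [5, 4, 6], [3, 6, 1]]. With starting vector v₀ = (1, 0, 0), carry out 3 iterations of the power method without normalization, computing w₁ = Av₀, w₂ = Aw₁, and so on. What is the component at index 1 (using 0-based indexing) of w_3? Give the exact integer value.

679

w1 = Av₀ = (3·1 + 5·0 + 3·0; 5·1 + 4·0 + 6·0; 3·1 + 6·0 + 1·0) = (3, 5, 3)
w2 = Aw1 = (3·3 + 5·5 + 3·3; 5·3 + 4·5 + 6·3; 3·3 + 6·5 + 1·3) = (43, 53, 42)
w3 = Aw2 = (520, 679, 489)
The requested component of w3 is 679.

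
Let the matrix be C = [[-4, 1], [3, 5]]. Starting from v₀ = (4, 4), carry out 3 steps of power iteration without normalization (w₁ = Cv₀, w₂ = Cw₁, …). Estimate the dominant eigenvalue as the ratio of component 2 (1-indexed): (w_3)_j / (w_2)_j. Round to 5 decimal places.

λ ≈ 6.93548

w1 = Cv₀ = ((-4)·4 + 1·4; 3·4 + 5·4) = (-12, 32)
w2 = Cw1 = ((-4)·(-12) + 1·32; 3·(-12) + 5·32) = (80, 124)
w3 = Cw2 = (-196, 860)
Ratio at component: 860 / 124 = 6.93548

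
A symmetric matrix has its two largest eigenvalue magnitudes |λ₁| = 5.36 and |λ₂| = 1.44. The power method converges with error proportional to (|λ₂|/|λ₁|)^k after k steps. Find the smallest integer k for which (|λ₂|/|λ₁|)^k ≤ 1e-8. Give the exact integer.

|λ₂/λ₁| = 1.44/5.36 = 0.26866
Need k ≥ ln(1e-8) / ln(0.26866) = -18.4207 / -1.3143 ≈ 14.015
Smallest integer k satisfying the bound: 15

15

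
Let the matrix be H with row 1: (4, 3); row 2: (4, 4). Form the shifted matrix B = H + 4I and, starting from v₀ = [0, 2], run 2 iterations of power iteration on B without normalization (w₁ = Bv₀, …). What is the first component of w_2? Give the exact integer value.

96

B = H + 4I has rows (8, 3); (4, 8)
w1 = Bv₀ = (6, 16)
w2 = Bw1 = (96, 152)
Requested component of w2: 96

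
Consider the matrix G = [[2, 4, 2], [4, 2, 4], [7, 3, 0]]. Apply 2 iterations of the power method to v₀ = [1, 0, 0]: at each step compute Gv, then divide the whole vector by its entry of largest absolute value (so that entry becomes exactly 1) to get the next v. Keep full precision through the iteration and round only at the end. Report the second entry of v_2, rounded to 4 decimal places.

1.0000

Gv0 = (2.00000, 4.00000, 7.00000); divide by 7.00000 → v1 = (0.28571, 0.57143, 1.00000)
Gv1 = (4.85714, 6.28571, 3.71429); divide by 6.28571 → v2 = (0.77273, 1.00000, 0.59091)
Requested entry of v2: 44/44 = 1.0000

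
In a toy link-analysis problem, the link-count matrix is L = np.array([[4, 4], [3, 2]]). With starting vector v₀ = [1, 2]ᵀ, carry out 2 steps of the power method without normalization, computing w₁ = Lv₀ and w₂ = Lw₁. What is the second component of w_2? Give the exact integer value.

50

w1 = Lv₀ = (4·1 + 4·2; 3·1 + 2·2) = (12, 7)
w2 = Lw1 = (4·12 + 4·7; 3·12 + 2·7) = (76, 50)
The requested component of w2 is 50.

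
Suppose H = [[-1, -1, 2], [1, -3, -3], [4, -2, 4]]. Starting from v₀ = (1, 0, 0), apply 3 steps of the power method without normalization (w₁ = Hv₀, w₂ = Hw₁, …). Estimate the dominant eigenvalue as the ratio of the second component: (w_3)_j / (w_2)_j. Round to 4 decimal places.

-1.6250

w1 = Hv₀ = (-1, 1, 4)
w2 = Hw1 = (8, -16, 10)
w3 = Hw2 = (28, 26, 104)
Ratio at component: 26 / -16 = -1.6250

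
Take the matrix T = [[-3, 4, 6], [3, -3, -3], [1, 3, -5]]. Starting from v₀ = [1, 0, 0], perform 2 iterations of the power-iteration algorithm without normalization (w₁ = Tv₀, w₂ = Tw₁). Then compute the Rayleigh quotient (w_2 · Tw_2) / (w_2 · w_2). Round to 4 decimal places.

λ ≈ -6.2297

w1 = Tv₀ = (-3, 3, 1)
w2 = Tw1 = (27, -21, 1)
Tw2 = (-159, 141, -41)
w2·Tw2 = 27·(-159) + (-21)·141 + 1·(-41) = -7295; w2·w2 = 27·27 + (-21)·(-21) + 1·1 = 1171
λ ≈ -7295/1171 = -6.2297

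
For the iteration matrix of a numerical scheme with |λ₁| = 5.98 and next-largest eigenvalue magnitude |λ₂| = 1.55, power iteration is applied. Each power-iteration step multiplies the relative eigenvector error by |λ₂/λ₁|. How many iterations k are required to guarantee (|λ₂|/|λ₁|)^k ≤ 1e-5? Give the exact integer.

|λ₂/λ₁| = 1.55/5.98 = 0.25920
Need k ≥ ln(1e-5) / ln(0.25920) = -11.5129 / -1.3502 ≈ 8.527
Smallest integer k satisfying the bound: 9

9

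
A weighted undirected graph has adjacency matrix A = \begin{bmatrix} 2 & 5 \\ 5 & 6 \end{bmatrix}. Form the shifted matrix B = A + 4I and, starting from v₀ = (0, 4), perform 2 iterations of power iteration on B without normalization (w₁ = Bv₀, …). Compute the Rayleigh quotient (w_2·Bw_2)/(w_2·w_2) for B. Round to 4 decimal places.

μ ≈ 13.3780

B = A + 4I has rows (6, 5); (5, 10)
w1 = Bv₀ = (6·0 + 5·4; 5·0 + 10·4) = (20, 40)
w2 = Bw1 = (6·20 + 5·40; 5·20 + 10·40) = (320, 500)
Bw2 = (4420, 6600)
w2·Bw2 = 4714400; w2·w2 = 352400; μ ≈ 4714400/352400 = 13.3780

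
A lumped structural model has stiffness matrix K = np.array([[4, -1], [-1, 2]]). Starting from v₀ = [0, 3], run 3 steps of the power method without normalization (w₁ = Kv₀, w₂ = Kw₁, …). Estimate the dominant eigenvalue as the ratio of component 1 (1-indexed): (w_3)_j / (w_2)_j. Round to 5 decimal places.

4.83333

w1 = Kv₀ = (-3, 6)
w2 = Kw1 = (-18, 15)
w3 = Kw2 = (-87, 48)
Ratio at component: -87 / -18 = 4.83333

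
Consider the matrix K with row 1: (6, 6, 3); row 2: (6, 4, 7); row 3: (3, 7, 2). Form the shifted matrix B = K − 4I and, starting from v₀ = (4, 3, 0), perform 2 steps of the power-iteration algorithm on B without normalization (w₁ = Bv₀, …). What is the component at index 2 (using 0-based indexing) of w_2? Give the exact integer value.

180

B = K − 4I has rows (2, 6, 3); (6, 0, 7); (3, 7, -2)
w1 = Bv₀ = (26, 24, 33)
w2 = Bw1 = (295, 387, 180)
Requested component of w2: 180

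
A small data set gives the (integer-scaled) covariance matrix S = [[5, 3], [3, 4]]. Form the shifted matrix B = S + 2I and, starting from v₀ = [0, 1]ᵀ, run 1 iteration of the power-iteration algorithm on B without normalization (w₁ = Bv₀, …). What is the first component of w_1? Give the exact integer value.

3

B = S + 2I has rows (7, 3); (3, 6)
w1 = Bv₀ = (3, 6)
Requested component of w1: 3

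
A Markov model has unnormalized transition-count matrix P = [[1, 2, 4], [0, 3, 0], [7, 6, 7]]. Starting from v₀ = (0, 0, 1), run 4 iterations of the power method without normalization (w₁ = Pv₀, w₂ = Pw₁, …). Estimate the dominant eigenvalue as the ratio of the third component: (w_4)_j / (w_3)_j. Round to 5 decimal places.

λ ≈ 10.11927

w1 = Pv₀ = (1·0 + 2·0 + 4·1; 0·0 + 3·0 + 0·1; 7·0 + 6·0 + 7·1) = (4, 0, 7)
w2 = Pw1 = (1·4 + 2·0 + 4·7; 0·4 + 3·0 + 0·7; 7·4 + 6·0 + 7·7) = (32, 0, 77)
w3 = Pw2 = (340, 0, 763)
w4 = Pw3 = (3392, 0, 7721)
Ratio at component: 7721 / 763 = 10.11927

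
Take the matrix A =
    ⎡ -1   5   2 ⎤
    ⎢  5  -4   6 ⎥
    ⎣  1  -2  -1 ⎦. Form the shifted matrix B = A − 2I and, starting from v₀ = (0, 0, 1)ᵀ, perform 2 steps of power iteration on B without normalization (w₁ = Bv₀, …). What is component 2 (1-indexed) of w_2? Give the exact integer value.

B = A − 2I has rows (-3, 5, 2); (5, -6, 6); (1, -2, -3)
w1 = Bv₀ = ((-3)·0 + 5·0 + 2·1; 5·0 + (-6)·0 + 6·1; 1·0 + (-2)·0 + (-3)·1) = (2, 6, -3)
w2 = Bw1 = ((-3)·2 + 5·6 + 2·(-3); 5·2 + (-6)·6 + 6·(-3); 1·2 + (-2)·6 + (-3)·(-3)) = (18, -44, -1)
Requested component of w2: -44

-44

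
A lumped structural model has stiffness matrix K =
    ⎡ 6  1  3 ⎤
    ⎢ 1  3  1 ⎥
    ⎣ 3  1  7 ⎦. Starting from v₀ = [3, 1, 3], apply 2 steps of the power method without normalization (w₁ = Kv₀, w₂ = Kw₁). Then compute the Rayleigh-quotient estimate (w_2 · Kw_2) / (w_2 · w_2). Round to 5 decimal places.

9.83156

w1 = Kv₀ = (6·3 + 1·1 + 3·3; 1·3 + 3·1 + 1·3; 3·3 + 1·1 + 7·3) = (28, 9, 31)
w2 = Kw1 = (6·28 + 1·9 + 3·31; 1·28 + 3·9 + 1·31; 3·28 + 1·9 + 7·31) = (270, 86, 310)
Kw2 = (2636, 838, 3066)
w2·Kw2 = 270·2636 + 86·838 + 310·3066 = 1734248; w2·w2 = 270·270 + 86·86 + 310·310 = 176396
λ ≈ 1734248/176396 = 9.83156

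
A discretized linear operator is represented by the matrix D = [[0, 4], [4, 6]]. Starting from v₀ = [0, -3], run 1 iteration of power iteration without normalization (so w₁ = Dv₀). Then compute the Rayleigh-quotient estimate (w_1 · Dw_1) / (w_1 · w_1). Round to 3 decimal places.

λ ≈ 7.846

w1 = Dv₀ = (0·0 + 4·(-3); 4·0 + 6·(-3)) = (-12, -18)
Dw1 = (-72, -156)
w1·Dw1 = (-12)·(-72) + (-18)·(-156) = 3672; w1·w1 = (-12)·(-12) + (-18)·(-18) = 468
λ ≈ 3672/468 = 7.846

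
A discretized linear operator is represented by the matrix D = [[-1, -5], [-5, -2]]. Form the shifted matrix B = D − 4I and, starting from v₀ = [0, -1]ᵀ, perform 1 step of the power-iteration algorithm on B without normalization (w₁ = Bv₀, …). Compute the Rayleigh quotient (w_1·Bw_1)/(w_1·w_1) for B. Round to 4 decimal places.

B = D − 4I has rows (-5, -5); (-5, -6)
w1 = Bv₀ = (5, 6)
Bw1 = (-55, -61)
w1·Bw1 = -641; w1·w1 = 61; μ ≈ -641/61 = -10.5082

μ ≈ -10.5082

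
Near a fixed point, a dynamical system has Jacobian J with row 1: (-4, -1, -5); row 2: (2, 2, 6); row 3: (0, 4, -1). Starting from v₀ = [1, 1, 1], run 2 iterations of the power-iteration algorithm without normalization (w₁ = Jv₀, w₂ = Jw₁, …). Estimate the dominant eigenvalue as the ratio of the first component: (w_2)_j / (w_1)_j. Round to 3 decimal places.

-1.500

w1 = Jv₀ = (-10, 10, 3)
w2 = Jw1 = (15, 18, 37)
Ratio at component: 15 / -10 = -1.500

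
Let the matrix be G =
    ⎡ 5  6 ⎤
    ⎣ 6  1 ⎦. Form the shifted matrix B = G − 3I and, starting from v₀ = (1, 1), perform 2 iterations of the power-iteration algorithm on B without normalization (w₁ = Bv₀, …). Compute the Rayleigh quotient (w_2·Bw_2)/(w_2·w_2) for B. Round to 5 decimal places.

6.00000

B = G − 3I has rows (2, 6); (6, -2)
w1 = Bv₀ = (8, 4)
w2 = Bw1 = (40, 40)
Bw2 = (320, 160)
w2·Bw2 = 19200; w2·w2 = 3200; μ ≈ 19200/3200 = 6.00000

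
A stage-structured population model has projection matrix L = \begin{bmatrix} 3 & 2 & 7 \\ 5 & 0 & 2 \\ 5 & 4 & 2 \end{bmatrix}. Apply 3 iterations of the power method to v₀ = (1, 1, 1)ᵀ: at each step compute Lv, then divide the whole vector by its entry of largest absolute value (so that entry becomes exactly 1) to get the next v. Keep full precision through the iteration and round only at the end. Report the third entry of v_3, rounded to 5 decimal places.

Lv0 = (12.000000, 7.000000, 11.000000); divide by 12.000000 → v1 = (1.000000, 0.583333, 0.916667)
Lv1 = (10.583333, 6.833333, 9.166667); divide by 10.583333 → v2 = (1.000000, 0.645669, 0.866142)
Lv2 = (10.354331, 6.732283, 9.314961); divide by 10.354331 → v3 = (1.000000, 0.650190, 0.899620)
Requested entry of v3: 1183/1315 = 0.89962

0.89962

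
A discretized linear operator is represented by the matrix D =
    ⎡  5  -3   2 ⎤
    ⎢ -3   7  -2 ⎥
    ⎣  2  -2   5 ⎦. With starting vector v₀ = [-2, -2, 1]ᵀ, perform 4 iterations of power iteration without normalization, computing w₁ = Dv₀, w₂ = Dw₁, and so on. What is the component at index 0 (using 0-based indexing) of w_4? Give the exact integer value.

5166

w1 = Dv₀ = (5·(-2) + (-3)·(-2) + 2·1; (-3)·(-2) + 7·(-2) + (-2)·1; 2·(-2) + (-2)·(-2) + 5·1) = (-2, -10, 5)
w2 = Dw1 = (5·(-2) + (-3)·(-10) + 2·5; (-3)·(-2) + 7·(-10) + (-2)·5; 2·(-2) + (-2)·(-10) + 5·5) = (30, -74, 41)
w3 = Dw2 = (454, -690, 413)
w4 = Dw3 = (5166, -7018, 4353)
The requested component of w4 is 5166.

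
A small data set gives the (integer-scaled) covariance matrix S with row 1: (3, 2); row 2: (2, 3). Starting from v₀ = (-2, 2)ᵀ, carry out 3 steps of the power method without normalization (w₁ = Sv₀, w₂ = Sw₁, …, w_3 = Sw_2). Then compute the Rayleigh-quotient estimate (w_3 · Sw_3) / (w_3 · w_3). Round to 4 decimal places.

w1 = Sv₀ = (-2, 2)
w2 = Sw1 = (-2, 2)
w3 = Sw2 = (-2, 2)
Sw3 = (-2, 2)
w3·Sw3 = (-2)·(-2) + 2·2 = 8; w3·w3 = (-2)·(-2) + 2·2 = 8
λ ≈ 8/8 = 1.0000

λ ≈ 1.0000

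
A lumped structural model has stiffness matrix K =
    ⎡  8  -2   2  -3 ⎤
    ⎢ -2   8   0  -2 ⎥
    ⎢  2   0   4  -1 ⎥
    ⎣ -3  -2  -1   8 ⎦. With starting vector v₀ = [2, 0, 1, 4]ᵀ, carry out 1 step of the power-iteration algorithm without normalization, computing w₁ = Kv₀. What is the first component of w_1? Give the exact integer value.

w1 = Kv₀ = (6, -12, 4, 25)
The requested component of w1 is 6.

6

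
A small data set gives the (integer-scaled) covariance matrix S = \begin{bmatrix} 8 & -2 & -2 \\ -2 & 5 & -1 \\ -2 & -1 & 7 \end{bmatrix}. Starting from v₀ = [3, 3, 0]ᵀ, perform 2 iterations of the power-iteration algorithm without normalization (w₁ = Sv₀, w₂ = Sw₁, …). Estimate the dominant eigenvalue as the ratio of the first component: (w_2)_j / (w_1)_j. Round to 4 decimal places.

w1 = Sv₀ = (18, 9, -9)
w2 = Sw1 = (144, 18, -108)
Ratio at component: 144 / 18 = 8.0000

8.0000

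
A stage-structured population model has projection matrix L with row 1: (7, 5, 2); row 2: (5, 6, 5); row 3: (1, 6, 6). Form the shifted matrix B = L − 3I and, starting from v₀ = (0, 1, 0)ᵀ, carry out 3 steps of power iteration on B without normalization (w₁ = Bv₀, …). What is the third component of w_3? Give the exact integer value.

B = L − 3I has rows (4, 5, 2); (5, 3, 5); (1, 6, 3)
w1 = Bv₀ = (5, 3, 6)
w2 = Bw1 = (47, 64, 41)
w3 = Bw2 = (590, 632, 554)
Requested component of w3: 554

554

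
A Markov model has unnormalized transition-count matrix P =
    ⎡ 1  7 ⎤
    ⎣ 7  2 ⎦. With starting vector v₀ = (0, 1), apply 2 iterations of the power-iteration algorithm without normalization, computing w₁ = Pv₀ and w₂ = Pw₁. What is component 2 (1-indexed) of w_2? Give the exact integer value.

53

w1 = Pv₀ = (1·0 + 7·1; 7·0 + 2·1) = (7, 2)
w2 = Pw1 = (1·7 + 7·2; 7·7 + 2·2) = (21, 53)
The requested component of w2 is 53.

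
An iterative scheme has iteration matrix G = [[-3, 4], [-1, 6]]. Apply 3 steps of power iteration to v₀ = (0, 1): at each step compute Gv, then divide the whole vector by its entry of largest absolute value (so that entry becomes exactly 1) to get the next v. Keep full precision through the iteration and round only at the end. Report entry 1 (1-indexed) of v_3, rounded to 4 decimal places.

Gv0 = (4.00000, 6.00000); divide by 6.00000 → v1 = (0.66667, 1.00000)
Gv1 = (2.00000, 5.33333); divide by 5.33333 → v2 = (0.37500, 1.00000)
Gv2 = (2.87500, 5.62500); divide by 5.62500 → v3 = (0.51111, 1.00000)
Requested entry of v3: 92/180 = 0.5111

0.5111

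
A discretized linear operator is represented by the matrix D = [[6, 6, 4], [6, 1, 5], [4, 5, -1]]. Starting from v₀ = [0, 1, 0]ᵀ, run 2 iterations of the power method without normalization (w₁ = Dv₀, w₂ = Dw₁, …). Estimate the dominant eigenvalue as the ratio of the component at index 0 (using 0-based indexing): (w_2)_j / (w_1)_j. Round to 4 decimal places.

10.3333

w1 = Dv₀ = (6, 1, 5)
w2 = Dw1 = (62, 62, 24)
Ratio at component: 62 / 6 = 10.3333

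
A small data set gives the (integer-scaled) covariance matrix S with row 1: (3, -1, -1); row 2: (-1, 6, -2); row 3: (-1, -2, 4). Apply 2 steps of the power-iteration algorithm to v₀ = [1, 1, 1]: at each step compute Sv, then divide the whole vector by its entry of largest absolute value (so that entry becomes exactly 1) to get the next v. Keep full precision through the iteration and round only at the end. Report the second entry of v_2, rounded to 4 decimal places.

Sv0 = (1.00000, 3.00000, 1.00000); divide by 3.00000 → v1 = (0.33333, 1.00000, 0.33333)
Sv1 = (-0.33333, 5.00000, -1.00000); divide by 5.00000 → v2 = (-0.06667, 1.00000, -0.20000)
Requested entry of v2: 15/15 = 1.0000

1.0000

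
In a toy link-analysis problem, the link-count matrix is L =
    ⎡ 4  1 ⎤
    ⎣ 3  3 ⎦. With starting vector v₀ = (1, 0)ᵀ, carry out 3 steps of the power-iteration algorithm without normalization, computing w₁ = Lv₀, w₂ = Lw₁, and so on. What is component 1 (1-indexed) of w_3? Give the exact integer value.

w1 = Lv₀ = (4·1 + 1·0; 3·1 + 3·0) = (4, 3)
w2 = Lw1 = (4·4 + 1·3; 3·4 + 3·3) = (19, 21)
w3 = Lw2 = (97, 120)
The requested component of w3 is 97.

97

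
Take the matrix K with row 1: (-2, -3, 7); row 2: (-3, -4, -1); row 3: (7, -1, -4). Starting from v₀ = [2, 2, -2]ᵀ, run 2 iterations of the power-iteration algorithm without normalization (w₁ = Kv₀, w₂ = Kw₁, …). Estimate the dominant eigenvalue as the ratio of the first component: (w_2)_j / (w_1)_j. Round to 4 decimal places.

-9.3333

w1 = Kv₀ = (-24, -12, 20)
w2 = Kw1 = (224, 100, -236)
Ratio at component: 224 / -24 = -9.3333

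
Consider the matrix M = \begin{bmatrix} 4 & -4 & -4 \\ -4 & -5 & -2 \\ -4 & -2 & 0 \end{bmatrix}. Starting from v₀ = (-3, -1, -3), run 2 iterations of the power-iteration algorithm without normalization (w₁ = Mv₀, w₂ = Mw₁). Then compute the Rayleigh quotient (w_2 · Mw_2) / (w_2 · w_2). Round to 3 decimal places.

w1 = Mv₀ = (4, 23, 14)
w2 = Mw1 = (-132, -159, -62)
Mw2 = (356, 1447, 846)
w2·Mw2 = (-132)·356 + (-159)·1447 + (-62)·846 = -329517; w2·w2 = (-132)·(-132) + (-159)·(-159) + (-62)·(-62) = 46549
λ ≈ -329517/46549 = -7.079

λ ≈ -7.079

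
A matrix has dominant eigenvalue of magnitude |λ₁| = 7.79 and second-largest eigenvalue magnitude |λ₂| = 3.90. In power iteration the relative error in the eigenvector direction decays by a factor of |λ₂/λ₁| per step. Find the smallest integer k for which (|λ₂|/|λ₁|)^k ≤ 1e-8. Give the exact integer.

27

|λ₂/λ₁| = 3.90/7.79 = 0.50064
Need k ≥ ln(1e-8) / ln(0.50064) = -18.4207 / -0.6919 ≈ 26.625
Smallest integer k satisfying the bound: 27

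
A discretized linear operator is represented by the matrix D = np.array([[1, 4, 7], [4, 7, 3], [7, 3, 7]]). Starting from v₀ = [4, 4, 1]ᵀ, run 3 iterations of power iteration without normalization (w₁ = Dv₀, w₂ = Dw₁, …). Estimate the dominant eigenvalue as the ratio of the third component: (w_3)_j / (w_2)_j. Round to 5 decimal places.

15.40971

w1 = Dv₀ = (27, 47, 47)
w2 = Dw1 = (544, 578, 659)
w3 = Dw2 = (7469, 8199, 10155)
Ratio at component: 10155 / 659 = 15.40971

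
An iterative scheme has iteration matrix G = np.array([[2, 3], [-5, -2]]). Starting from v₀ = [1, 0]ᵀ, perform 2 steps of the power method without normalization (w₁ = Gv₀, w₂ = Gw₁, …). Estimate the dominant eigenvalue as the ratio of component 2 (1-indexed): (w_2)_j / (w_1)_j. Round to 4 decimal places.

λ ≈ 0.0000

w1 = Gv₀ = (2, -5)
w2 = Gw1 = (-11, 0)
Ratio at component: 0 / -5 = 0.0000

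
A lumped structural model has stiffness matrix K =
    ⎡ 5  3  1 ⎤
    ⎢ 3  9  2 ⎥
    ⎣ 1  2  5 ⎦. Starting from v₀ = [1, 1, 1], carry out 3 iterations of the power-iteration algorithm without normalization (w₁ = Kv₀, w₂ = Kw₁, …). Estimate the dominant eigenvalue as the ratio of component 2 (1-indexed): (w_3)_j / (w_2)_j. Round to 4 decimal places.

λ ≈ 11.5976

w1 = Kv₀ = (5·1 + 3·1 + 1·1; 3·1 + 9·1 + 2·1; 1·1 + 2·1 + 5·1) = (9, 14, 8)
w2 = Kw1 = (5·9 + 3·14 + 1·8; 3·9 + 9·14 + 2·8; 1·9 + 2·14 + 5·8) = (95, 169, 77)
w3 = Kw2 = (1059, 1960, 818)
Ratio at component: 1960 / 169 = 11.5976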